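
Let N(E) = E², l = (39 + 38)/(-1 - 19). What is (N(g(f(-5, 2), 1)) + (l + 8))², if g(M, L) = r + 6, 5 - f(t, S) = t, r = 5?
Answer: 6265009/400 ≈ 15663.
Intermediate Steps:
f(t, S) = 5 - t
l = -77/20 (l = 77/(-20) = 77*(-1/20) = -77/20 ≈ -3.8500)
g(M, L) = 11 (g(M, L) = 5 + 6 = 11)
(N(g(f(-5, 2), 1)) + (l + 8))² = (11² + (-77/20 + 8))² = (121 + 83/20)² = (2503/20)² = 6265009/400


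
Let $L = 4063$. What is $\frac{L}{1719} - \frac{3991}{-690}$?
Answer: $\frac{3221333}{395370} \approx 8.1476$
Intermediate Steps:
$\frac{L}{1719} - \frac{3991}{-690} = \frac{4063}{1719} - \frac{3991}{-690} = 4063 \cdot \frac{1}{1719} - - \frac{3991}{690} = \frac{4063}{1719} + \frac{3991}{690} = \frac{3221333}{395370}$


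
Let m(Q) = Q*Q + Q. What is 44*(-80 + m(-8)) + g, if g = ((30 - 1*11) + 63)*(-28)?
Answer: -3352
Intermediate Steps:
m(Q) = Q + Q**2 (m(Q) = Q**2 + Q = Q + Q**2)
g = -2296 (g = ((30 - 11) + 63)*(-28) = (19 + 63)*(-28) = 82*(-28) = -2296)
44*(-80 + m(-8)) + g = 44*(-80 - 8*(1 - 8)) - 2296 = 44*(-80 - 8*(-7)) - 2296 = 44*(-80 + 56) - 2296 = 44*(-24) - 2296 = -1056 - 2296 = -3352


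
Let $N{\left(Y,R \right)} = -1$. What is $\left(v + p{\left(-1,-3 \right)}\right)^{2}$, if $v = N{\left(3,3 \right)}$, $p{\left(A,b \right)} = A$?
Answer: $4$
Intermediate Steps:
$v = -1$
$\left(v + p{\left(-1,-3 \right)}\right)^{2} = \left(-1 - 1\right)^{2} = \left(-2\right)^{2} = 4$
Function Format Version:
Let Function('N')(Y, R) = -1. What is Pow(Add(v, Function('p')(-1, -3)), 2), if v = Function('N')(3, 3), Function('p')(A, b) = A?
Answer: 4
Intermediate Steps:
v = -1
Pow(Add(v, Function('p')(-1, -3)), 2) = Pow(Add(-1, -1), 2) = Pow(-2, 2) = 4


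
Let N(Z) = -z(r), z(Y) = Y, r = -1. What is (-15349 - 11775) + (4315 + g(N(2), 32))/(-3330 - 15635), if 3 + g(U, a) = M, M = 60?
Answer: -514411032/18965 ≈ -27124.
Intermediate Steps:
N(Z) = 1 (N(Z) = -1*(-1) = 1)
g(U, a) = 57 (g(U, a) = -3 + 60 = 57)
(-15349 - 11775) + (4315 + g(N(2), 32))/(-3330 - 15635) = (-15349 - 11775) + (4315 + 57)/(-3330 - 15635) = -27124 + 4372/(-18965) = -27124 + 4372*(-1/18965) = -27124 - 4372/18965 = -514411032/18965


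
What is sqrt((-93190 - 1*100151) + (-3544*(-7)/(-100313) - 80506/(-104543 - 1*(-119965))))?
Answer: 2*I*sqrt(28920919345661878526530)/773513543 ≈ 439.71*I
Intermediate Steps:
sqrt((-93190 - 1*100151) + (-3544*(-7)/(-100313) - 80506/(-104543 - 1*(-119965)))) = sqrt((-93190 - 100151) + (24808*(-1/100313) - 80506/(-104543 + 119965))) = sqrt(-193341 + (-24808/100313 - 80506/15422)) = sqrt(-193341 + (-24808/100313 - 80506*1/15422)) = sqrt(-193341 + (-24808/100313 - 40253/7711)) = sqrt(-193341 - 4229193677/773513543) = sqrt(-149556111110840/773513543) = 2*I*sqrt(28920919345661878526530)/773513543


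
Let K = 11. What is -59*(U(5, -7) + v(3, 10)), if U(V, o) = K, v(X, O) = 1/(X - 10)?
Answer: -4484/7 ≈ -640.57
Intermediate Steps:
v(X, O) = 1/(-10 + X)
U(V, o) = 11
-59*(U(5, -7) + v(3, 10)) = -59*(11 + 1/(-10 + 3)) = -59*(11 + 1/(-7)) = -59*(11 - 1/7) = -59*76/7 = -4484/7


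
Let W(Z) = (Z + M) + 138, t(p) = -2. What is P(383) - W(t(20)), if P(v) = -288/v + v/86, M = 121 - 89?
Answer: -5411663/32938 ≈ -164.30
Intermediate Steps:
M = 32
W(Z) = 170 + Z (W(Z) = (Z + 32) + 138 = (32 + Z) + 138 = 170 + Z)
P(v) = -288/v + v/86 (P(v) = -288/v + v*(1/86) = -288/v + v/86)
P(383) - W(t(20)) = (-288/383 + (1/86)*383) - (170 - 2) = (-288*1/383 + 383/86) - 1*168 = (-288/383 + 383/86) - 168 = 121921/32938 - 168 = -5411663/32938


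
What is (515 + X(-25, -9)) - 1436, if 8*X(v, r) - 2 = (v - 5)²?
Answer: -3233/4 ≈ -808.25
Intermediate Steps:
X(v, r) = ¼ + (-5 + v)²/8 (X(v, r) = ¼ + (v - 5)²/8 = ¼ + (-5 + v)²/8)
(515 + X(-25, -9)) - 1436 = (515 + (¼ + (-5 - 25)²/8)) - 1436 = (515 + (¼ + (⅛)*(-30)²)) - 1436 = (515 + (¼ + (⅛)*900)) - 1436 = (515 + (¼ + 225/2)) - 1436 = (515 + 451/4) - 1436 = 2511/4 - 1436 = -3233/4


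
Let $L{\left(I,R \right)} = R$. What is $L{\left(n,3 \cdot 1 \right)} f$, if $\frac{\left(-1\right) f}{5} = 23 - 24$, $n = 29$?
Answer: $15$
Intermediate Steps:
$f = 5$ ($f = - 5 \left(23 - 24\right) = \left(-5\right) \left(-1\right) = 5$)
$L{\left(n,3 \cdot 1 \right)} f = 3 \cdot 1 \cdot 5 = 3 \cdot 5 = 15$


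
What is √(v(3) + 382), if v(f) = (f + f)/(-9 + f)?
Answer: √381 ≈ 19.519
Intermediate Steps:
v(f) = 2*f/(-9 + f) (v(f) = (2*f)/(-9 + f) = 2*f/(-9 + f))
√(v(3) + 382) = √(2*3/(-9 + 3) + 382) = √(2*3/(-6) + 382) = √(2*3*(-⅙) + 382) = √(-1 + 382) = √381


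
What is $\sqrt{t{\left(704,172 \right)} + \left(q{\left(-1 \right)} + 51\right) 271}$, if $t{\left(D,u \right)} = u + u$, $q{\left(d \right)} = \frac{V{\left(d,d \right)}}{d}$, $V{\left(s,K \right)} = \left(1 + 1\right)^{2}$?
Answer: $\sqrt{13081} \approx 114.37$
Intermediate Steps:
$V{\left(s,K \right)} = 4$ ($V{\left(s,K \right)} = 2^{2} = 4$)
$q{\left(d \right)} = \frac{4}{d}$
$t{\left(D,u \right)} = 2 u$
$\sqrt{t{\left(704,172 \right)} + \left(q{\left(-1 \right)} + 51\right) 271} = \sqrt{2 \cdot 172 + \left(\frac{4}{-1} + 51\right) 271} = \sqrt{344 + \left(4 \left(-1\right) + 51\right) 271} = \sqrt{344 + \left(-4 + 51\right) 271} = \sqrt{344 + 47 \cdot 271} = \sqrt{344 + 12737} = \sqrt{13081}$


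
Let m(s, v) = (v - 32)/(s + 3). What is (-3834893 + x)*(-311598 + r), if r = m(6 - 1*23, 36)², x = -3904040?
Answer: 118160335246034/49 ≈ 2.4114e+12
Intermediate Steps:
m(s, v) = (-32 + v)/(3 + s)
r = 4/49 (r = ((-32 + 36)/(3 + (6 - 1*23)))² = (4/(3 + (6 - 23)))² = (4/(3 - 17))² = (4/(-14))² = (-1/14*4)² = (-2/7)² = 4/49 ≈ 0.081633)
(-3834893 + x)*(-311598 + r) = (-3834893 - 3904040)*(-311598 + 4/49) = -7738933*(-15268298/49) = 118160335246034/49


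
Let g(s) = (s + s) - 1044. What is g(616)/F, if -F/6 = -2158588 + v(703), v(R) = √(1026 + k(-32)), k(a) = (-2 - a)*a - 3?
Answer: 202907272/13978506461043 + 94*√7/4659502153681 ≈ 1.4516e-5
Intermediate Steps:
k(a) = -3 + a*(-2 - a) (k(a) = a*(-2 - a) - 3 = -3 + a*(-2 - a))
v(R) = 3*√7 (v(R) = √(1026 + (-3 - 1*(-32)² - 2*(-32))) = √(1026 + (-3 - 1*1024 + 64)) = √(1026 + (-3 - 1024 + 64)) = √(1026 - 963) = √63 = 3*√7)
g(s) = -1044 + 2*s (g(s) = 2*s - 1044 = -1044 + 2*s)
F = 12951528 - 18*√7 (F = -6*(-2158588 + 3*√7) = 12951528 - 18*√7 ≈ 1.2951e+7)
g(616)/F = (-1044 + 2*616)/(12951528 - 18*√7) = (-1044 + 1232)/(12951528 - 18*√7) = 188/(12951528 - 18*√7)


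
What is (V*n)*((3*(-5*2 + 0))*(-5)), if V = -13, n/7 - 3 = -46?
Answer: 586950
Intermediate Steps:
n = -301 (n = 21 + 7*(-46) = 21 - 322 = -301)
(V*n)*((3*(-5*2 + 0))*(-5)) = (-13*(-301))*((3*(-5*2 + 0))*(-5)) = 3913*((3*(-10 + 0))*(-5)) = 3913*((3*(-10))*(-5)) = 3913*(-30*(-5)) = 3913*150 = 586950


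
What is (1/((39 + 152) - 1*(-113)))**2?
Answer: 1/92416 ≈ 1.0821e-5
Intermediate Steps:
(1/((39 + 152) - 1*(-113)))**2 = (1/(191 + 113))**2 = (1/304)**2 = 1/92416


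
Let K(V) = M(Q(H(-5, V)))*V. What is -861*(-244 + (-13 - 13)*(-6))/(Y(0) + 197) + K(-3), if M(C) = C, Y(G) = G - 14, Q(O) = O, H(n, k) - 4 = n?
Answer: 25439/61 ≈ 417.03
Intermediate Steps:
H(n, k) = 4 + n
Y(G) = -14 + G
K(V) = -V (K(V) = (4 - 5)*V = -V)
-861*(-244 + (-13 - 13)*(-6))/(Y(0) + 197) + K(-3) = -861*(-244 + (-13 - 13)*(-6))/((-14 + 0) + 197) - 1*(-3) = -861*(-244 - 26*(-6))/(-14 + 197) + 3 = -861*(-244 + 156)/183 + 3 = -(-75768)/183 + 3 = -861*(-88/183) + 3 = 25256/61 + 3 = 25439/61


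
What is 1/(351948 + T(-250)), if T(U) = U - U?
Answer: 1/351948 ≈ 2.8413e-6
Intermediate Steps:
T(U) = 0
1/(351948 + T(-250)) = 1/(351948 + 0) = 1/351948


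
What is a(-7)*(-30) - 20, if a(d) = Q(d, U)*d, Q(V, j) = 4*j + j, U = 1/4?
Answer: 485/2 ≈ 242.50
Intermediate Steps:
U = ¼ ≈ 0.25000
Q(V, j) = 5*j
a(d) = 5*d/4 (a(d) = (5*(¼))*d = 5*d/4)
a(-7)*(-30) - 20 = ((5/4)*(-7))*(-30) - 20 = -35/4*(-30) - 20 = 525/2 - 20 = 485/2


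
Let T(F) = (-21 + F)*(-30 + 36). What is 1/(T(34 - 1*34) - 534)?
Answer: -1/660 ≈ -0.0015152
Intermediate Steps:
T(F) = -126 + 6*F (T(F) = (-21 + F)*6 = -126 + 6*F)
1/(T(34 - 1*34) - 534) = 1/((-126 + 6*(34 - 1*34)) - 534) = 1/((-126 + 6*(34 - 34)) - 534) = 1/((-126 + 6*0) - 534) = 1/((-126 + 0) - 534) = 1/(-126 - 534) = 1/(-660) = -1/660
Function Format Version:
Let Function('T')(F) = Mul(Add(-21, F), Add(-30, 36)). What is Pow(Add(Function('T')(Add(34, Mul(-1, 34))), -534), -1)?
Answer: Rational(-1, 660) ≈ -0.0015152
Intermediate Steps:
Function('T')(F) = Add(-126, Mul(6, F)) (Function('T')(F) = Mul(Add(-21, F), 6) = Add(-126, Mul(6, F)))
Pow(Add(Function('T')(Add(34, Mul(-1, 34))), -534), -1) = Pow(Add(Add(-126, Mul(6, Add(34, Mul(-1, 34)))), -534), -1) = Pow(Add(Add(-126, Mul(6, Add(34, -34))), -534), -1) = Pow(Add(Add(-126, Mul(6, 0)), -534), -1) = Pow(Add(Add(-126, 0), -534), -1) = Pow(Add(-126, -534), -1) = Pow(-660, -1) = Rational(-1, 660)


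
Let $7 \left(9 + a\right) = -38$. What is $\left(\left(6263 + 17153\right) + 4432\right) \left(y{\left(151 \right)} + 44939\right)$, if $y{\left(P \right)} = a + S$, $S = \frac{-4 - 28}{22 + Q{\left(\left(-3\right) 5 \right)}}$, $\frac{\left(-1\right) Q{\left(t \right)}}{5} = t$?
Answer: $\frac{849463138880}{679} \approx 1.251 \cdot 10^{9}$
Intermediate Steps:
$Q{\left(t \right)} = - 5 t$
$a = - \frac{101}{7}$ ($a = -9 + \frac{1}{7} \left(-38\right) = -9 - \frac{38}{7} = - \frac{101}{7} \approx -14.429$)
$S = - \frac{32}{97}$ ($S = \frac{-4 - 28}{22 - 5 \left(\left(-3\right) 5\right)} = - \frac{32}{22 - -75} = - \frac{32}{22 + 75} = - \frac{32}{97} \approx -0.3299$)
$y{\left(P \right)} = - \frac{10021}{679}$ ($y{\left(P \right)} = - \frac{101}{7} - \frac{32}{97} = - \frac{10021}{679}$)
$\left(\left(6263 + 17153\right) + 4432\right) \left(y{\left(151 \right)} + 44939\right) = \left(\left(6263 + 17153\right) + 4432\right) \left(- \frac{10021}{679} + 44939\right) = \left(23416 + 4432\right) \frac{30503560}{679} = 27848 \cdot \frac{30503560}{679} = \frac{849463138880}{679}$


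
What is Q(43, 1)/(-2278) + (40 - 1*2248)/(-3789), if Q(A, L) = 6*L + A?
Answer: 1614721/2877114 ≈ 0.56123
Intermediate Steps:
Q(A, L) = A + 6*L
Q(43, 1)/(-2278) + (40 - 1*2248)/(-3789) = (43 + 6*1)/(-2278) + (40 - 1*2248)/(-3789) = (43 + 6)*(-1/2278) + (40 - 2248)*(-1/3789) = 49*(-1/2278) - 2208*(-1/3789) = -49/2278 + 736/1263 = 1614721/2877114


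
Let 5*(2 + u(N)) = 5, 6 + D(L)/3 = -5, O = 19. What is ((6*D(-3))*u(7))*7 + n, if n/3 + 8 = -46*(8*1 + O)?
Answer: -2364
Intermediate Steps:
D(L) = -33 (D(L) = -18 + 3*(-5) = -18 - 15 = -33)
u(N) = -1 (u(N) = -2 + (⅕)*5 = -2 + 1 = -1)
n = -3750 (n = -24 + 3*(-46*(8*1 + 19)) = -24 + 3*(-46*(8 + 19)) = -24 + 3*(-46*27) = -24 + 3*(-1242) = -24 - 3726 = -3750)
((6*D(-3))*u(7))*7 + n = ((6*(-33))*(-1))*7 - 3750 = -198*(-1)*7 - 3750 = 198*7 - 3750 = 1386 - 3750 = -2364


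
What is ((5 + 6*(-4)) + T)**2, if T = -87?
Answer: 11236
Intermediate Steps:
((5 + 6*(-4)) + T)**2 = ((5 + 6*(-4)) - 87)**2 = ((5 - 24) - 87)**2 = (-19 - 87)**2 = (-106)**2 = 11236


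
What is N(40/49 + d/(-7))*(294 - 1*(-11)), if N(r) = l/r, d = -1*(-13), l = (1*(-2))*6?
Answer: 59780/17 ≈ 3516.5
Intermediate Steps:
l = -12 (l = -2*6 = -12)
d = 13
N(r) = -12/r
N(40/49 + d/(-7))*(294 - 1*(-11)) = (-12/(40/49 + 13/(-7)))*(294 - 1*(-11)) = (-12/(40*(1/49) + 13*(-⅐)))*(294 + 11) = -12/(40/49 - 13/7)*305 = -12/(-51/49)*305 = -12*(-49/51)*305 = (196/17)*305 = 59780/17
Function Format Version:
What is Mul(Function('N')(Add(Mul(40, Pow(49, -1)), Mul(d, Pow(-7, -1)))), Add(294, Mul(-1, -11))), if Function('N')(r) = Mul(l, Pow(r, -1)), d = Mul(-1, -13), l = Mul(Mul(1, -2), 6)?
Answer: Rational(59780, 17) ≈ 3516.5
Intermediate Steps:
l = -12 (l = Mul(-2, 6) = -12)
d = 13
Function('N')(r) = Mul(-12, Pow(r, -1))
Mul(Function('N')(Add(Mul(40, Pow(49, -1)), Mul(d, Pow(-7, -1)))), Add(294, Mul(-1, -11))) = Mul(Mul(-12, Pow(Add(Mul(40, Pow(49, -1)), Mul(13, Pow(-7, -1))), -1)), Add(294, Mul(-1, -11))) = Mul(Mul(-12, Pow(Add(Mul(40, Rational(1, 49)), Mul(13, Rational(-1, 7))), -1)), Add(294, 11)) = Mul(Mul(-12, Pow(Add(Rational(40, 49), Rational(-13, 7)), -1)), 305) = Mul(Mul(-12, Pow(Rational(-51, 49), -1)), 305) = Mul(Mul(-12, Rational(-49, 51)), 305) = Mul(Rational(196, 17), 305) = Rational(59780, 17)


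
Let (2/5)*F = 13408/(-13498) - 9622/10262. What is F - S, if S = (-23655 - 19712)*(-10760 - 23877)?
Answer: -104032992102781717/69258238 ≈ -1.5021e+9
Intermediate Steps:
S = 1502102779 (S = -43367*(-34637) = 1502102779)
F = -334338315/69258238 (F = 5*(13408/(-13498) - 9622/10262)/2 = 5*(13408*(-1/13498) - 9622*1/10262)/2 = 5*(-6704/6749 - 4811/5131)/2 = (5/2)*(-66867663/34629119) = -334338315/69258238 ≈ -4.8274)
F - S = -334338315/69258238 - 1*1502102779 = -334338315/69258238 - 1502102779 = -104032992102781717/69258238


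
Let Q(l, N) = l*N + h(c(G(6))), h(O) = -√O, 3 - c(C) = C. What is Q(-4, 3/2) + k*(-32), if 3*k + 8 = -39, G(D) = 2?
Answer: 1483/3 ≈ 494.33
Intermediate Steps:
c(C) = 3 - C
Q(l, N) = -1 + N*l (Q(l, N) = l*N - √(3 - 1*2) = N*l - √(3 - 2) = N*l - √1 = N*l - 1*1 = N*l - 1 = -1 + N*l)
k = -47/3 (k = -8/3 + (⅓)*(-39) = -8/3 - 13 = -47/3 ≈ -15.667)
Q(-4, 3/2) + k*(-32) = (-1 + (3/2)*(-4)) - 47/3*(-32) = (-1 + (3*(½))*(-4)) + 1504/3 = (-1 + (3/2)*(-4)) + 1504/3 = (-1 - 6) + 1504/3 = -7 + 1504/3 = 1483/3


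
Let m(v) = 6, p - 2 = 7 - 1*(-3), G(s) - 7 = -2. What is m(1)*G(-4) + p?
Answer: 42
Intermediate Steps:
G(s) = 5 (G(s) = 7 - 2 = 5)
p = 12 (p = 2 + (7 - 1*(-3)) = 2 + (7 + 3) = 2 + 10 = 12)
m(1)*G(-4) + p = 6*5 + 12 = 30 + 12 = 42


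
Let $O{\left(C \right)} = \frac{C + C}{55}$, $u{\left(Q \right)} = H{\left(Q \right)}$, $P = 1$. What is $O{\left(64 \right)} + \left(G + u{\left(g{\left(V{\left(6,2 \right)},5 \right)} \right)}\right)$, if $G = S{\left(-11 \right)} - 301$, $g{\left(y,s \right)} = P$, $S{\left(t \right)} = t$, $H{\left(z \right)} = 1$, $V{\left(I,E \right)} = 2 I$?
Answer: $- \frac{16977}{55} \approx -308.67$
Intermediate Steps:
$g{\left(y,s \right)} = 1$
$u{\left(Q \right)} = 1$
$G = -312$ ($G = -11 - 301 = -312$)
$O{\left(C \right)} = \frac{2 C}{55}$ ($O{\left(C \right)} = 2 C \frac{1}{55} = \frac{2 C}{55}$)
$O{\left(64 \right)} + \left(G + u{\left(g{\left(V{\left(6,2 \right)},5 \right)} \right)}\right) = \frac{2}{55} \cdot 64 + \left(-312 + 1\right) = \frac{128}{55} - 311 = - \frac{16977}{55}$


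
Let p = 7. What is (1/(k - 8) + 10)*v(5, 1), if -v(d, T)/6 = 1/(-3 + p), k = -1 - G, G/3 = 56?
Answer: -1769/118 ≈ -14.992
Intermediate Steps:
G = 168 (G = 3*56 = 168)
k = -169 (k = -1 - 1*168 = -1 - 168 = -169)
v(d, T) = -3/2 (v(d, T) = -6/(-3 + 7) = -6/4 = -6*¼ = -3/2)
(1/(k - 8) + 10)*v(5, 1) = (1/(-169 - 8) + 10)*(-3/2) = (1/(-177) + 10)*(-3/2) = (-1/177 + 10)*(-3/2) = (1769/177)*(-3/2) = -1769/118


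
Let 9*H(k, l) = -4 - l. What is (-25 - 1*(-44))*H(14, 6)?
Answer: -190/9 ≈ -21.111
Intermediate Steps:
H(k, l) = -4/9 - l/9 (H(k, l) = (-4 - l)/9 = -4/9 - l/9)
(-25 - 1*(-44))*H(14, 6) = (-25 - 1*(-44))*(-4/9 - 1/9*6) = (-25 + 44)*(-4/9 - 2/3) = 19*(-10/9) = -190/9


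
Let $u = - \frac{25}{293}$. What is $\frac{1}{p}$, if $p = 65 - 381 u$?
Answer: $\frac{293}{28570} \approx 0.010256$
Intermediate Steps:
$u = - \frac{25}{293}$ ($u = \left(-25\right) \frac{1}{293} = - \frac{25}{293} \approx -0.085324$)
$p = \frac{28570}{293}$ ($p = 65 - - \frac{9525}{293} = 65 + \frac{9525}{293} = \frac{28570}{293} \approx 97.509$)
$\frac{1}{p} = \frac{1}{\frac{28570}{293}} = \frac{293}{28570}$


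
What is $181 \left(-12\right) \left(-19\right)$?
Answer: $41268$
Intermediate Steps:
$181 \left(-12\right) \left(-19\right) = \left(-2172\right) \left(-19\right) = 41268$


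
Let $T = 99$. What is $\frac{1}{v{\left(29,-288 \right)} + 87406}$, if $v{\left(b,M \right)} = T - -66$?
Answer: $\frac{1}{87571} \approx 1.1419 \cdot 10^{-5}$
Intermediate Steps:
$v{\left(b,M \right)} = 165$ ($v{\left(b,M \right)} = 99 - -66 = 99 + 66 = 165$)
$\frac{1}{v{\left(29,-288 \right)} + 87406} = \frac{1}{165 + 87406} = \frac{1}{87571}$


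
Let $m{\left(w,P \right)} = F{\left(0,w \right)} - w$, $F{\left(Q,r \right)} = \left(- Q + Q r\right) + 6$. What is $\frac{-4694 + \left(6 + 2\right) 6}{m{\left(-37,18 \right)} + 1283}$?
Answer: $- \frac{2323}{663} \approx -3.5038$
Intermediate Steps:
$F{\left(Q,r \right)} = 6 - Q + Q r$
$m{\left(w,P \right)} = 6 - w$ ($m{\left(w,P \right)} = \left(6 - 0 + 0 w\right) - w = \left(6 + 0 + 0\right) - w = 6 - w$)
$\frac{-4694 + \left(6 + 2\right) 6}{m{\left(-37,18 \right)} + 1283} = \frac{-4694 + \left(6 + 2\right) 6}{\left(6 - -37\right) + 1283} = \frac{-4694 + 8 \cdot 6}{\left(6 + 37\right) + 1283} = \frac{-4694 + 48}{43 + 1283} = - \frac{4646}{1326} = \left(-4646\right) \frac{1}{1326} = - \frac{2323}{663}$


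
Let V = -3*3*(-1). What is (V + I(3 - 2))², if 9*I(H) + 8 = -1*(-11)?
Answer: 784/9 ≈ 87.111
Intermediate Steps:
V = 9 (V = -9*(-1) = 9)
I(H) = ⅓ (I(H) = -8/9 + (-1*(-11))/9 = -8/9 + (⅑)*11 = -8/9 + 11/9 = ⅓)
(V + I(3 - 2))² = (9 + ⅓)² = (28/3)² = 784/9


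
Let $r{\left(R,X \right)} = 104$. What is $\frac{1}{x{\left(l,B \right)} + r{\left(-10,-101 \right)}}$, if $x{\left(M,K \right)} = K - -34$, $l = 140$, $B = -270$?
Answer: $- \frac{1}{132} \approx -0.0075758$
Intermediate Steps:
$x{\left(M,K \right)} = 34 + K$ ($x{\left(M,K \right)} = K + 34 = 34 + K$)
$\frac{1}{x{\left(l,B \right)} + r{\left(-10,-101 \right)}} = \frac{1}{\left(34 - 270\right) + 104} = \frac{1}{-236 + 104} = \frac{1}{-132} = - \frac{1}{132}$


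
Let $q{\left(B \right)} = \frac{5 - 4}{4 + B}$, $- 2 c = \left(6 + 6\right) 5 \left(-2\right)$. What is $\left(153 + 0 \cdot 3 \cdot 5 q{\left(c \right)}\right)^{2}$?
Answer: $23409$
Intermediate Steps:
$c = 60$ ($c = - \frac{\left(6 + 6\right) 5 \left(-2\right)}{2} = - \frac{12 \cdot 5 \left(-2\right)}{2} = - \frac{60 \left(-2\right)}{2} = \left(- \frac{1}{2}\right) \left(-120\right) = 60$)
$q{\left(B \right)} = \frac{1}{4 + B}$ ($q{\left(B \right)} = 1 \frac{1}{4 + B} = \frac{1}{4 + B}$)
$\left(153 + 0 \cdot 3 \cdot 5 q{\left(c \right)}\right)^{2} = \left(153 + \frac{0 \cdot 3 \cdot 5}{4 + 60}\right)^{2} = \left(153 + \frac{0 \cdot 15}{64}\right)^{2} = \left(153 + 0 \cdot \frac{1}{64}\right)^{2} = \left(153 + 0\right)^{2} = 153^{2} = 23409$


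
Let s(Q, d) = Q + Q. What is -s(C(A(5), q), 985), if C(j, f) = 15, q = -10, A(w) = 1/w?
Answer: -30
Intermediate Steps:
s(Q, d) = 2*Q
-s(C(A(5), q), 985) = -2*15 = -1*30 = -30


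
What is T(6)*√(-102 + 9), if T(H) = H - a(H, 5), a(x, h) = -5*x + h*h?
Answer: 11*I*√93 ≈ 106.08*I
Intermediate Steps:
a(x, h) = h² - 5*x (a(x, h) = -5*x + h² = h² - 5*x)
T(H) = -25 + 6*H (T(H) = H - (5² - 5*H) = H - (25 - 5*H) = H + (-25 + 5*H) = -25 + 6*H)
T(6)*√(-102 + 9) = (-25 + 6*6)*√(-102 + 9) = (-25 + 36)*√(-93) = 11*(I*√93) = 11*I*√93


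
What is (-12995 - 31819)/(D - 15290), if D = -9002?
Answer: 22407/12146 ≈ 1.8448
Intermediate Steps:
(-12995 - 31819)/(D - 15290) = (-12995 - 31819)/(-9002 - 15290) = -44814/(-24292) = -44814*(-1/24292) = 22407/12146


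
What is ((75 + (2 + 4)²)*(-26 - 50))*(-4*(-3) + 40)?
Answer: -438672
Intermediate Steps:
((75 + (2 + 4)²)*(-26 - 50))*(-4*(-3) + 40) = ((75 + 6²)*(-76))*(12 + 40) = ((75 + 36)*(-76))*52 = (111*(-76))*52 = -8436*52 = -438672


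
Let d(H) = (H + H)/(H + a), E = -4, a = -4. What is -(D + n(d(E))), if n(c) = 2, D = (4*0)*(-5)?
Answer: -2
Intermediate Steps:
D = 0 (D = 0*(-5) = 0)
d(H) = 2*H/(-4 + H) (d(H) = (H + H)/(H - 4) = (2*H)/(-4 + H) = 2*H/(-4 + H))
-(D + n(d(E))) = -(0 + 2) = -1*2 = -2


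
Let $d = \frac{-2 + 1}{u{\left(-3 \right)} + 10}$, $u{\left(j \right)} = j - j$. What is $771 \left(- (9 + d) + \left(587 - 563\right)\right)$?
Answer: $\frac{116421}{10} \approx 11642.0$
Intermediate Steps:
$u{\left(j \right)} = 0$
$d = - \frac{1}{10}$ ($d = \frac{-2 + 1}{0 + 10} = - \frac{1}{10} \approx -0.1$)
$771 \left(- (9 + d) + \left(587 - 563\right)\right) = 771 \left(- (9 - \frac{1}{10}) + \left(587 - 563\right)\right) = 771 \left(\left(-1\right) \frac{89}{10} + 24\right) = 771 \left(- \frac{89}{10} + 24\right) = 771 \cdot \frac{151}{10} = \frac{116421}{10}$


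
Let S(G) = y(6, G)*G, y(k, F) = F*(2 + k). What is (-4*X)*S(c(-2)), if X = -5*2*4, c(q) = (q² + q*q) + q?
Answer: 46080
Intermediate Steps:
c(q) = q + 2*q² (c(q) = (q² + q²) + q = 2*q² + q = q + 2*q²)
S(G) = 8*G² (S(G) = (G*(2 + 6))*G = (G*8)*G = (8*G)*G = 8*G²)
X = -40 (X = -10*4 = -40)
(-4*X)*S(c(-2)) = (-4*(-40))*(8*(-2*(1 + 2*(-2)))²) = 160*(8*(-2*(1 - 4))²) = 160*(8*(-2*(-3))²) = 160*(8*6²) = 160*(8*36) = 160*288 = 46080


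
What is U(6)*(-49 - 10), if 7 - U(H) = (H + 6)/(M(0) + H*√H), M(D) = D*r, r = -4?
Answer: -413 + 59*√6/3 ≈ -364.83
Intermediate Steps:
M(D) = -4*D (M(D) = D*(-4) = -4*D)
U(H) = 7 - (6 + H)/H^(3/2) (U(H) = 7 - (H + 6)/(-4*0 + H*√H) = 7 - (6 + H)/(0 + H^(3/2)) = 7 - (6 + H)/(H^(3/2)) = 7 - (6 + H)/H^(3/2))
U(6)*(-49 - 10) = ((-6 - 1*6 + 7*6^(3/2))/6^(3/2))*(-49 - 10) = ((√6/36)*(-6 - 6 + 7*(6*√6)))*(-59) = ((√6/36)*(-6 - 6 + 42*√6))*(-59) = ((√6/36)*(-12 + 42*√6))*(-59) = (√6*(-12 + 42*√6)/36)*(-59) = -59*√6*(-12 + 42*√6)/36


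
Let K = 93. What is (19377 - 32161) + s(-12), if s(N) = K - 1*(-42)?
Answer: -12649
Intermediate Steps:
s(N) = 135 (s(N) = 93 - 1*(-42) = 93 + 42 = 135)
(19377 - 32161) + s(-12) = (19377 - 32161) + 135 = -12784 + 135 = -12649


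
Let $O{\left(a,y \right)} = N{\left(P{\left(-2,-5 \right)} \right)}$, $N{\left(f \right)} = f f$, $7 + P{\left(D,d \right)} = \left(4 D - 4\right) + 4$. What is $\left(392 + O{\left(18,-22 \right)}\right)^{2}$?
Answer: $380689$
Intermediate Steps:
$P{\left(D,d \right)} = -7 + 4 D$ ($P{\left(D,d \right)} = -7 + \left(\left(4 D - 4\right) + 4\right) = -7 + \left(\left(-4 + 4 D\right) + 4\right) = -7 + 4 D$)
$N{\left(f \right)} = f^{2}$
$O{\left(a,y \right)} = 225$ ($O{\left(a,y \right)} = \left(-7 + 4 \left(-2\right)\right)^{2} = \left(-7 - 8\right)^{2} = \left(-15\right)^{2} = 225$)
$\left(392 + O{\left(18,-22 \right)}\right)^{2} = \left(392 + 225\right)^{2} = 617^{2} = 380689$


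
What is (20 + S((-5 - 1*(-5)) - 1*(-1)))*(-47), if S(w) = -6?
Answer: -658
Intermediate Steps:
(20 + S((-5 - 1*(-5)) - 1*(-1)))*(-47) = (20 - 6)*(-47) = 14*(-47) = -658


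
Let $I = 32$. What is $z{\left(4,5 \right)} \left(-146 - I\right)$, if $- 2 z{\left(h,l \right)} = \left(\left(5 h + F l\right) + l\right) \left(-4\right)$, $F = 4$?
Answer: $-16020$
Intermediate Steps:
$z{\left(h,l \right)} = 10 h + 10 l$ ($z{\left(h,l \right)} = - \frac{\left(\left(5 h + 4 l\right) + l\right) \left(-4\right)}{2} = - \frac{\left(\left(4 l + 5 h\right) + l\right) \left(-4\right)}{2} = - \frac{\left(5 h + 5 l\right) \left(-4\right)}{2} = - \frac{- 20 h - 20 l}{2} = 10 h + 10 l$)
$z{\left(4,5 \right)} \left(-146 - I\right) = \left(10 \cdot 4 + 10 \cdot 5\right) \left(-146 - 32\right) = \left(40 + 50\right) \left(-146 - 32\right) = 90 \left(-178\right) = -16020$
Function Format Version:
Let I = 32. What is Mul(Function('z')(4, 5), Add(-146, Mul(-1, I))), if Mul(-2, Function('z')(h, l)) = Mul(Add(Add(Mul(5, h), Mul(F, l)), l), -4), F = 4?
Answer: -16020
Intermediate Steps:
Function('z')(h, l) = Add(Mul(10, h), Mul(10, l)) (Function('z')(h, l) = Mul(Rational(-1, 2), Mul(Add(Add(Mul(5, h), Mul(4, l)), l), -4)) = Mul(Rational(-1, 2), Mul(Add(Add(Mul(4, l), Mul(5, h)), l), -4)) = Mul(Rational(-1, 2), Mul(Add(Mul(5, h), Mul(5, l)), -4)) = Mul(Rational(-1, 2), Add(Mul(-20, h), Mul(-20, l))) = Add(Mul(10, h), Mul(10, l)))
Mul(Function('z')(4, 5), Add(-146, Mul(-1, I))) = Mul(Add(Mul(10, 4), Mul(10, 5)), Add(-146, Mul(-1, 32))) = Mul(Add(40, 50), Add(-146, -32)) = Mul(90, -178) = -16020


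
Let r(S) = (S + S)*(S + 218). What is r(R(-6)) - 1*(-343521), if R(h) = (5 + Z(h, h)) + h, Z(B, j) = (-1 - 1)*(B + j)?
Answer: 354607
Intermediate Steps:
Z(B, j) = -2*B - 2*j (Z(B, j) = -2*(B + j) = -2*B - 2*j)
R(h) = 5 - 3*h (R(h) = (5 + (-2*h - 2*h)) + h = (5 - 4*h) + h = 5 - 3*h)
r(S) = 2*S*(218 + S) (r(S) = (2*S)*(218 + S) = 2*S*(218 + S))
r(R(-6)) - 1*(-343521) = 2*(5 - 3*(-6))*(218 + (5 - 3*(-6))) - 1*(-343521) = 2*(5 + 18)*(218 + (5 + 18)) + 343521 = 2*23*(218 + 23) + 343521 = 2*23*241 + 343521 = 11086 + 343521 = 354607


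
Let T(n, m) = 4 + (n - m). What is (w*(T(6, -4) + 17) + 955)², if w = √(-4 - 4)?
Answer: 904337 + 118420*I*√2 ≈ 9.0434e+5 + 1.6747e+5*I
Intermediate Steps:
w = 2*I*√2 (w = √(-8) = 2*I*√2 ≈ 2.8284*I)
T(n, m) = 4 + n - m
(w*(T(6, -4) + 17) + 955)² = ((2*I*√2)*((4 + 6 - 1*(-4)) + 17) + 955)² = ((2*I*√2)*((4 + 6 + 4) + 17) + 955)² = ((2*I*√2)*(14 + 17) + 955)² = ((2*I*√2)*31 + 955)² = (62*I*√2 + 955)² = (955 + 62*I*√2)²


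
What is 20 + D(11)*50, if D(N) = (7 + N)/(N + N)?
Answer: 670/11 ≈ 60.909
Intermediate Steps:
D(N) = (7 + N)/(2*N) (D(N) = (7 + N)/((2*N)) = (7 + N)*(1/(2*N)) = (7 + N)/(2*N))
20 + D(11)*50 = 20 + ((½)*(7 + 11)/11)*50 = 20 + ((½)*(1/11)*18)*50 = 20 + (9/11)*50 = 20 + 450/11 = 670/11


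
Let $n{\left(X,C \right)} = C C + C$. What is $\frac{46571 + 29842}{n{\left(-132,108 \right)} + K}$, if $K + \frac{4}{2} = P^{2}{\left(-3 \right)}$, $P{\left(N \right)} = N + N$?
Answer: $\frac{76413}{11806} \approx 6.4724$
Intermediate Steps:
$P{\left(N \right)} = 2 N$
$n{\left(X,C \right)} = C + C^{2}$ ($n{\left(X,C \right)} = C^{2} + C = C + C^{2}$)
$K = 34$ ($K = -2 + \left(2 \left(-3\right)\right)^{2} = -2 + \left(-6\right)^{2} = -2 + 36 = 34$)
$\frac{46571 + 29842}{n{\left(-132,108 \right)} + K} = \frac{46571 + 29842}{108 \left(1 + 108\right) + 34} = \frac{76413}{108 \cdot 109 + 34} = \frac{76413}{11772 + 34} = \frac{76413}{11806}$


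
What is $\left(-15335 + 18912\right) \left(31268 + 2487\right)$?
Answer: $120741635$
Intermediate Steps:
$\left(-15335 + 18912\right) \left(31268 + 2487\right) = 3577 \cdot 33755 = 120741635$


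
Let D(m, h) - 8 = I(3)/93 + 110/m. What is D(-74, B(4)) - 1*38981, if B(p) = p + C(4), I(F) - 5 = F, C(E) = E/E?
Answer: -134110912/3441 ≈ -38974.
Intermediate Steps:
C(E) = 1
I(F) = 5 + F
B(p) = 1 + p (B(p) = p + 1 = 1 + p)
D(m, h) = 752/93 + 110/m (D(m, h) = 8 + ((5 + 3)/93 + 110/m) = 8 + (8*(1/93) + 110/m) = 8 + (8/93 + 110/m) = 752/93 + 110/m)
D(-74, B(4)) - 1*38981 = (752/93 + 110/(-74)) - 1*38981 = (752/93 + 110*(-1/74)) - 38981 = (752/93 - 55/37) - 38981 = 22709/3441 - 38981 = -134110912/3441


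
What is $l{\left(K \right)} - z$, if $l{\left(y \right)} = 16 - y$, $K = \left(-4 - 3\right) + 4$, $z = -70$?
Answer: $89$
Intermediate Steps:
$K = -3$ ($K = -7 + 4 = -3$)
$l{\left(K \right)} - z = \left(16 - -3\right) - -70 = \left(16 + 3\right) + 70 = 19 + 70 = 89$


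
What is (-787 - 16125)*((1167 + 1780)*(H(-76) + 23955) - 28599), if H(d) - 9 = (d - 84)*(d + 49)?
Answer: -1409181390288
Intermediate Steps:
H(d) = 9 + (-84 + d)*(49 + d) (H(d) = 9 + (d - 84)*(d + 49) = 9 + (-84 + d)*(49 + d))
(-787 - 16125)*((1167 + 1780)*(H(-76) + 23955) - 28599) = (-787 - 16125)*((1167 + 1780)*((-4107 + (-76)² - 35*(-76)) + 23955) - 28599) = -16912*(2947*((-4107 + 5776 + 2660) + 23955) - 28599) = -16912*(2947*(4329 + 23955) - 28599) = -16912*(2947*28284 - 28599) = -16912*(83352948 - 28599) = -16912*83324349 = -1409181390288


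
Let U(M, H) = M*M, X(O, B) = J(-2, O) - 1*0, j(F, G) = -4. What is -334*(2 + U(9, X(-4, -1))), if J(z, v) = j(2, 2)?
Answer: -27722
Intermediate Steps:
J(z, v) = -4
X(O, B) = -4 (X(O, B) = -4 - 1*0 = -4 + 0 = -4)
U(M, H) = M²
-334*(2 + U(9, X(-4, -1))) = -334*(2 + 9²) = -334*(2 + 81) = -334*83 = -27722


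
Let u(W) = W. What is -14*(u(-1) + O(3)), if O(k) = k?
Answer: -28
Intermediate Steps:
-14*(u(-1) + O(3)) = -14*(-1 + 3) = -14*2 = -28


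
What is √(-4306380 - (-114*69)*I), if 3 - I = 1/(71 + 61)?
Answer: I*√2072895330/22 ≈ 2069.5*I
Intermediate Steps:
I = 395/132 (I = 3 - 1/(71 + 61) = 3 - 1/132 = 395/132 ≈ 2.9924)
√(-4306380 - (-114*69)*I) = √(-4306380 - (-114*69)*395/132) = √(-4306380 - (-7866)*395/132) = √(-4306380 - 1*(-517845/22)) = √(-4306380 + 517845/22) = √(-94222515/22) = I*√2072895330/22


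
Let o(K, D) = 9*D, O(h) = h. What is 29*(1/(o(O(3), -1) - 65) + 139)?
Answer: 298265/74 ≈ 4030.6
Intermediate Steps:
29*(1/(o(O(3), -1) - 65) + 139) = 29*(1/(9*(-1) - 65) + 139) = 29*(1/(-9 - 65) + 139) = 29*(1/(-74) + 139) = 29*(-1/74 + 139) = 29*(10285/74) = 298265/74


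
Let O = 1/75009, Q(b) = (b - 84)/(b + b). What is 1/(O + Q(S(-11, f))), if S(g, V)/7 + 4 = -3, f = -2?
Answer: 1050126/1425185 ≈ 0.73683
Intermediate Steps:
S(g, V) = -49 (S(g, V) = -28 + 7*(-3) = -28 - 21 = -49)
Q(b) = (-84 + b)/(2*b) (Q(b) = (-84 + b)/((2*b)) = (-84 + b)*(1/(2*b)) = (-84 + b)/(2*b))
O = 1/75009 ≈ 1.3332e-5
1/(O + Q(S(-11, f))) = 1/(1/75009 + (½)*(-84 - 49)/(-49)) = 1/(1/75009 + (½)*(-1/49)*(-133)) = 1/(1/75009 + 19/14) = 1/(1425185/1050126) = 1050126/1425185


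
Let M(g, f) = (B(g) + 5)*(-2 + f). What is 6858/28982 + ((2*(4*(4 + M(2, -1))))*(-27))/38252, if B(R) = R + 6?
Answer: 60179517/138577433 ≈ 0.43427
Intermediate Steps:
B(R) = 6 + R
M(g, f) = (-2 + f)*(11 + g) (M(g, f) = ((6 + g) + 5)*(-2 + f) = (11 + g)*(-2 + f) = (-2 + f)*(11 + g))
6858/28982 + ((2*(4*(4 + M(2, -1))))*(-27))/38252 = 6858/28982 + ((2*(4*(4 + (-22 - 2*2 + 11*(-1) - 1*2))))*(-27))/38252 = 6858*(1/28982) + ((2*(4*(4 + (-22 - 4 - 11 - 2))))*(-27))*(1/38252) = 3429/14491 + ((2*(4*(4 - 39)))*(-27))*(1/38252) = 3429/14491 + ((2*(4*(-35)))*(-27))*(1/38252) = 3429/14491 + ((2*(-140))*(-27))*(1/38252) = 3429/14491 - 280*(-27)*(1/38252) = 3429/14491 + 7560*(1/38252) = 3429/14491 + 1890/9563 = 60179517/138577433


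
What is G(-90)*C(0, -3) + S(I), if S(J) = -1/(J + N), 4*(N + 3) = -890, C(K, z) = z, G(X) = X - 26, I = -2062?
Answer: 1592102/4575 ≈ 348.00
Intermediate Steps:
G(X) = -26 + X
N = -451/2 (N = -3 + (1/4)*(-890) = -3 - 445/2 = -451/2 ≈ -225.50)
S(J) = -1/(-451/2 + J) (S(J) = -1/(J - 451/2) = -1/(-451/2 + J))
G(-90)*C(0, -3) + S(I) = (-26 - 90)*(-3) - 2/(-451 + 2*(-2062)) = -116*(-3) - 2/(-451 - 4124) = 348 - 2/(-4575) = 348 - 2*(-1/4575) = 348 + 2/4575 = 1592102/4575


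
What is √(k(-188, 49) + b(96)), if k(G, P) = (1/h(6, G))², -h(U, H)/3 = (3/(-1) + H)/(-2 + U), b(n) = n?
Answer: 20*√78799/573 ≈ 9.7980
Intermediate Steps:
h(U, H) = -3*(-3 + H)/(-2 + U) (h(U, H) = -3*(3/(-1) + H)/(-2 + U) = -3*(3*(-1) + H)/(-2 + U) = -3*(-3 + H)/(-2 + U))
k(G, P) = (9/4 - 3*G/4)⁻² (k(G, P) = (1/(3*(3 - G)/(-2 + 6)))² = (1/(3*(3 - G)/4))² = (1/(3*(¼)*(3 - G)))² = (1/(9/4 - 3*G/4))² = (9/4 - 3*G/4)⁻²)
√(k(-188, 49) + b(96)) = √(16/(9*(-3 - 188)²) + 96) = √((16/9)/(-191)² + 96) = √((16/9)*(1/36481) + 96) = √(16/328329 + 96) = √(31519600/328329) = 20*√78799/573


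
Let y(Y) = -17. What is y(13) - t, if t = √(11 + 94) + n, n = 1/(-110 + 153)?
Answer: -732/43 - √105 ≈ -27.270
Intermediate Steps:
n = 1/43 ≈ 0.023256
t = 1/43 + √105 (t = √(11 + 94) + 1/43 = √105 + 1/43 = 1/43 + √105 ≈ 10.270)
y(13) - t = -17 - (1/43 + √105) = -17 + (-1/43 - √105) = -732/43 - √105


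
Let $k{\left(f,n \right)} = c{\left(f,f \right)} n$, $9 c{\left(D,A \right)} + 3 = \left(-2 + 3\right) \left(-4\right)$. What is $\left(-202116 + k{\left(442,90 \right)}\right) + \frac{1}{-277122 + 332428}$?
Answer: $- \frac{11182098915}{55306} \approx -2.0219 \cdot 10^{5}$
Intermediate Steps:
$c{\left(D,A \right)} = - \frac{7}{9}$ ($c{\left(D,A \right)} = - \frac{1}{3} + \frac{\left(-2 + 3\right) \left(-4\right)}{9} = - \frac{1}{3} + \frac{1 \left(-4\right)}{9} = - \frac{1}{3} + \frac{1}{9} \left(-4\right) = - \frac{1}{3} - \frac{4}{9} = - \frac{7}{9}$)
$k{\left(f,n \right)} = - \frac{7 n}{9}$
$\left(-202116 + k{\left(442,90 \right)}\right) + \frac{1}{-277122 + 332428} = \left(-202116 - 70\right) + \frac{1}{-277122 + 332428} = \left(-202116 - 70\right) + \frac{1}{55306} = -202186 + \frac{1}{55306} = - \frac{11182098915}{55306}$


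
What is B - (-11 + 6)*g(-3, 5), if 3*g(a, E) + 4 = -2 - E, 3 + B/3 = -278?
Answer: -2584/3 ≈ -861.33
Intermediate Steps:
B = -843 (B = -9 + 3*(-278) = -9 - 834 = -843)
g(a, E) = -2 - E/3 (g(a, E) = -4/3 + (-2 - E)/3 = -4/3 + (-2/3 - E/3) = -2 - E/3)
B - (-11 + 6)*g(-3, 5) = -843 - (-11 + 6)*(-2 - 1/3*5) = -843 - (-5)*(-2 - 5/3) = -843 - (-5)*(-11)/3 = -843 - 1*55/3 = -843 - 55/3 = -2584/3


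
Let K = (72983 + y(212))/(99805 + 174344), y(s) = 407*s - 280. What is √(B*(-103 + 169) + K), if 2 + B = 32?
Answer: √16539531227227/91383 ≈ 44.504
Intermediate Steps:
B = 30 (B = -2 + 32 = 30)
y(s) = -280 + 407*s
K = 158987/274149 (K = (72983 + (-280 + 407*212))/(99805 + 174344) = (72983 + (-280 + 86284))/274149 = (72983 + 86004)*(1/274149) = 158987*(1/274149) = 158987/274149 ≈ 0.57993)
√(B*(-103 + 169) + K) = √(30*(-103 + 169) + 158987/274149) = √(30*66 + 158987/274149) = √(1980 + 158987/274149) = √(542974007/274149) = √16539531227227/91383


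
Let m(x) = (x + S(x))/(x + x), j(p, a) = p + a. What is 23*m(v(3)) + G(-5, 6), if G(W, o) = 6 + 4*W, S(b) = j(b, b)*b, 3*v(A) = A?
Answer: 41/2 ≈ 20.500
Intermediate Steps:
j(p, a) = a + p
v(A) = A/3
S(b) = 2*b² (S(b) = (b + b)*b = (2*b)*b = 2*b²)
m(x) = (x + 2*x²)/(2*x) (m(x) = (x + 2*x²)/(x + x) = (x + 2*x²)/((2*x)) = (x + 2*x²)*(1/(2*x)) = (x + 2*x²)/(2*x))
23*m(v(3)) + G(-5, 6) = 23*(½ + (⅓)*3) + (6 + 4*(-5)) = 23*(½ + 1) + (6 - 20) = 23*(3/2) - 14 = 69/2 - 14 = 41/2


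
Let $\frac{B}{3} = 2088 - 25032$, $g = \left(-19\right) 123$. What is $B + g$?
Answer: $-71169$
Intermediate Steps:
$g = -2337$
$B = -68832$ ($B = 3 \left(2088 - 25032\right) = 3 \left(-22944\right) = -68832$)
$B + g = -68832 - 2337 = -71169$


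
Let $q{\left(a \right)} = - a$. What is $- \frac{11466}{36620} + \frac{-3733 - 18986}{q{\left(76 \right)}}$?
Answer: $\frac{207774591}{695780} \approx 298.62$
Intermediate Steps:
$- \frac{11466}{36620} + \frac{-3733 - 18986}{q{\left(76 \right)}} = - \frac{11466}{36620} + \frac{-3733 - 18986}{\left(-1\right) 76} = \left(-11466\right) \frac{1}{36620} - \frac{22719}{-76} = - \frac{5733}{18310} - - \frac{22719}{76} = - \frac{5733}{18310} + \frac{22719}{76} = \frac{207774591}{695780}$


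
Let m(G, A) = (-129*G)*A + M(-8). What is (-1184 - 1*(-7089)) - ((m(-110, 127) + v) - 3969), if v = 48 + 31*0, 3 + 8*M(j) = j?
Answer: -14338421/8 ≈ -1.7923e+6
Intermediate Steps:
M(j) = -3/8 + j/8
v = 48 (v = 48 + 0 = 48)
m(G, A) = -11/8 - 129*A*G (m(G, A) = (-129*G)*A + (-3/8 + (1/8)*(-8)) = -129*A*G + (-3/8 - 1) = -129*A*G - 11/8 = -11/8 - 129*A*G)
(-1184 - 1*(-7089)) - ((m(-110, 127) + v) - 3969) = (-1184 - 1*(-7089)) - (((-11/8 - 129*127*(-110)) + 48) - 3969) = (-1184 + 7089) - (((-11/8 + 1802130) + 48) - 3969) = 5905 - ((14417029/8 + 48) - 3969) = 5905 - (14417413/8 - 3969) = 5905 - 1*14385661/8 = 5905 - 14385661/8 = -14338421/8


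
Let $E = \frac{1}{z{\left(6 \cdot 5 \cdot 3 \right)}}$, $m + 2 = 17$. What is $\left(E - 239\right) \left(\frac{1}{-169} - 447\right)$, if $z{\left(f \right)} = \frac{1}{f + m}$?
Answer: $\frac{10122896}{169} \approx 59899.0$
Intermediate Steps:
$m = 15$ ($m = -2 + 17 = 15$)
$z{\left(f \right)} = \frac{1}{15 + f}$ ($z{\left(f \right)} = \frac{1}{f + 15} = \frac{1}{15 + f}$)
$E = 105$ ($E = \frac{1}{\frac{1}{15 + 6 \cdot 5 \cdot 3}} = \frac{1}{\frac{1}{15 + 30 \cdot 3}} = \frac{1}{\frac{1}{15 + 90}} = \frac{1}{\frac{1}{105}} = 105$)
$\left(E - 239\right) \left(\frac{1}{-169} - 447\right) = \left(105 - 239\right) \left(\frac{1}{-169} - 447\right) = - 134 \left(- \frac{1}{169} - 447\right) = \left(-134\right) \left(- \frac{75544}{169}\right) = \frac{10122896}{169}$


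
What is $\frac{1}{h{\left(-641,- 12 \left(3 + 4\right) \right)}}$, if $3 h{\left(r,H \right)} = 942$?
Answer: $\frac{1}{314} \approx 0.0031847$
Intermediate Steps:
$h{\left(r,H \right)} = 314$ ($h{\left(r,H \right)} = \frac{1}{3} \cdot 942 = 314$)
$\frac{1}{h{\left(-641,- 12 \left(3 + 4\right) \right)}} = \frac{1}{314}$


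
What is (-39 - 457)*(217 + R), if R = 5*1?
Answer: -110112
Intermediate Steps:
R = 5
(-39 - 457)*(217 + R) = (-39 - 457)*(217 + 5) = -496*222 = -110112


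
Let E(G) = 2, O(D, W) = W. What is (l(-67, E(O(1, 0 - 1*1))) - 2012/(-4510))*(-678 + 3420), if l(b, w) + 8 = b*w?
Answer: -875257368/2255 ≈ -3.8814e+5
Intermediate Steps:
l(b, w) = -8 + b*w
(l(-67, E(O(1, 0 - 1*1))) - 2012/(-4510))*(-678 + 3420) = ((-8 - 67*2) - 2012/(-4510))*(-678 + 3420) = ((-8 - 134) - 2012*(-1/4510))*2742 = (-142 + 1006/2255)*2742 = -319204/2255*2742 = -875257368/2255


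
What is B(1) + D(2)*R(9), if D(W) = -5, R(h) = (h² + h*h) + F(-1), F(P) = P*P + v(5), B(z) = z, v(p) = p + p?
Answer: -864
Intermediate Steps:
v(p) = 2*p
F(P) = 10 + P² (F(P) = P*P + 2*5 = P² + 10 = 10 + P²)
R(h) = 11 + 2*h² (R(h) = (h² + h*h) + (10 + (-1)²) = (h² + h²) + (10 + 1) = 2*h² + 11 = 11 + 2*h²)
B(1) + D(2)*R(9) = 1 - 5*(11 + 2*9²) = 1 - 5*(11 + 2*81) = 1 - 5*(11 + 162) = 1 - 5*173 = 1 - 865 = -864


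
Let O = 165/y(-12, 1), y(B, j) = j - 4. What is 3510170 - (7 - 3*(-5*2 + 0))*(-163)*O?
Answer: 3178465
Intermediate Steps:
y(B, j) = -4 + j
O = -55 (O = 165/(-4 + 1) = 165/(-3) = 165*(-⅓) = -55)
3510170 - (7 - 3*(-5*2 + 0))*(-163)*O = 3510170 - (7 - 3*(-5*2 + 0))*(-163)*(-55) = 3510170 - (7 - 3*(-10 + 0))*(-163)*(-55) = 3510170 - (7 - 3*(-10))*(-163)*(-55) = 3510170 - (7 + 30)*(-163)*(-55) = 3510170 - 37*(-163)*(-55) = 3510170 - (-6031)*(-55) = 3510170 - 1*331705 = 3510170 - 331705 = 3178465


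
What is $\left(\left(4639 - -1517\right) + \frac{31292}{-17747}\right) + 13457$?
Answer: $\frac{348040619}{17747} \approx 19611.0$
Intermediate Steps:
$\left(\left(4639 - -1517\right) + \frac{31292}{-17747}\right) + 13457 = \left(\left(4639 + 1517\right) + 31292 \left(- \frac{1}{17747}\right)\right) + 13457 = \left(6156 - \frac{31292}{17747}\right) + 13457 = \frac{109219240}{17747} + 13457 = \frac{348040619}{17747}$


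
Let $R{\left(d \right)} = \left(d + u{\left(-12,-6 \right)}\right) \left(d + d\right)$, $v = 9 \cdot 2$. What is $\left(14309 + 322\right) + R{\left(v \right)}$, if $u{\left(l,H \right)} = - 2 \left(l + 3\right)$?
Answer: $15927$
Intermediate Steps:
$u{\left(l,H \right)} = -6 - 2 l$ ($u{\left(l,H \right)} = - 2 \left(3 + l\right) = -6 - 2 l$)
$v = 18$
$R{\left(d \right)} = 2 d \left(18 + d\right)$ ($R{\left(d \right)} = \left(d - -18\right) \left(d + d\right) = \left(d + \left(-6 + 24\right)\right) 2 d = \left(d + 18\right) 2 d = \left(18 + d\right) 2 d = 2 d \left(18 + d\right)$)
$\left(14309 + 322\right) + R{\left(v \right)} = \left(14309 + 322\right) + 2 \cdot 18 \left(18 + 18\right) = 14631 + 2 \cdot 18 \cdot 36 = 14631 + 1296 = 15927$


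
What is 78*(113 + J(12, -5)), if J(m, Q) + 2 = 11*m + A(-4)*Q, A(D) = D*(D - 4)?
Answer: 6474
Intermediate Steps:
A(D) = D*(-4 + D)
J(m, Q) = -2 + 11*m + 32*Q (J(m, Q) = -2 + (11*m + (-4*(-4 - 4))*Q) = -2 + (11*m + (-4*(-8))*Q) = -2 + (11*m + 32*Q) = -2 + 11*m + 32*Q)
78*(113 + J(12, -5)) = 78*(113 + (-2 + 11*12 + 32*(-5))) = 78*(113 + (-2 + 132 - 160)) = 78*(113 - 30) = 78*83 = 6474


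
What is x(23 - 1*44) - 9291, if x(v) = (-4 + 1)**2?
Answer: -9282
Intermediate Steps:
x(v) = 9 (x(v) = (-3)**2 = 9)
x(23 - 1*44) - 9291 = 9 - 9291 = -9282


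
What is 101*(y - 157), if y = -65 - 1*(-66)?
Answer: -15756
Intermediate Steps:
y = 1 (y = -65 + 66 = 1)
101*(y - 157) = 101*(1 - 157) = 101*(-156) = -15756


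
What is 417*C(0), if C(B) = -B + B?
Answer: 0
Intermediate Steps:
C(B) = 0
417*C(0) = 417*0 = 0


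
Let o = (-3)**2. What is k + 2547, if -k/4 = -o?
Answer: 2583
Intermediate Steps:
o = 9
k = 36 (k = -(-4)*9 = -4*(-9) = 36)
k + 2547 = 36 + 2547 = 2583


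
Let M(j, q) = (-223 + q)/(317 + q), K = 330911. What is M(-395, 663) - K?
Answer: -16214617/49 ≈ -3.3091e+5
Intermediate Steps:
M(j, q) = (-223 + q)/(317 + q)
M(-395, 663) - K = (-223 + 663)/(317 + 663) - 1*330911 = 440/980 - 330911 = (1/980)*440 - 330911 = 22/49 - 330911 = -16214617/49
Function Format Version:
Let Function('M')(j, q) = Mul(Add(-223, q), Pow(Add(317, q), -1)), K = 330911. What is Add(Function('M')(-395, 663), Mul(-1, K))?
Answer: Rational(-16214617, 49) ≈ -3.3091e+5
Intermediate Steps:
Function('M')(j, q) = Mul(Pow(Add(317, q), -1), Add(-223, q))
Add(Function('M')(-395, 663), Mul(-1, K)) = Add(Mul(Pow(Add(317, 663), -1), Add(-223, 663)), Mul(-1, 330911)) = Add(Mul(Pow(980, -1), 440), -330911) = Add(Mul(Rational(1, 980), 440), -330911) = Add(Rational(22, 49), -330911) = Rational(-16214617, 49)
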